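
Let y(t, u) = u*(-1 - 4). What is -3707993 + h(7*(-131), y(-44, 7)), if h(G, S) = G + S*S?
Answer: -3707685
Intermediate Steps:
y(t, u) = -5*u (y(t, u) = u*(-5) = -5*u)
h(G, S) = G + S²
-3707993 + h(7*(-131), y(-44, 7)) = -3707993 + (7*(-131) + (-5*7)²) = -3707993 + (-917 + (-35)²) = -3707993 + (-917 + 1225) = -3707993 + 308 = -3707685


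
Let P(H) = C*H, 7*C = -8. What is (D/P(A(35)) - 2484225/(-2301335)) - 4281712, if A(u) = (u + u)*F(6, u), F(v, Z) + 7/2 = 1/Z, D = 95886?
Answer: -212821703051809/49708836 ≈ -4.2814e+6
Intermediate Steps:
C = -8/7 (C = (⅐)*(-8) = -8/7 ≈ -1.1429)
F(v, Z) = -7/2 + 1/Z
A(u) = 2*u*(-7/2 + 1/u) (A(u) = (u + u)*(-7/2 + 1/u) = (2*u)*(-7/2 + 1/u) = 2*u*(-7/2 + 1/u))
P(H) = -8*H/7
(D/P(A(35)) - 2484225/(-2301335)) - 4281712 = (95886/((-8*(2 - 7*35)/7)) - 2484225/(-2301335)) - 4281712 = (95886/((-8*(2 - 245)/7)) - 2484225*(-1/2301335)) - 4281712 = (95886/((-8/7*(-243))) + 496845/460267) - 4281712 = (95886/(1944/7) + 496845/460267) - 4281712 = (95886*(7/1944) + 496845/460267) - 4281712 = (37289/108 + 496845/460267) - 4281712 = 17216555423/49708836 - 4281712 = -212821703051809/49708836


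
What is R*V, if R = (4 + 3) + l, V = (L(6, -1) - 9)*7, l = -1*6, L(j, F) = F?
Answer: -70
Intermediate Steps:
l = -6
V = -70 (V = (-1 - 9)*7 = -10*7 = -70)
R = 1 (R = (4 + 3) - 6 = 7 - 6 = 1)
R*V = 1*(-70) = -70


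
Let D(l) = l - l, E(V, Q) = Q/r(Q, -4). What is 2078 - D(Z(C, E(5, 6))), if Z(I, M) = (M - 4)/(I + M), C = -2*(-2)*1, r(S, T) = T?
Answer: 2078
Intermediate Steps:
E(V, Q) = -Q/4 (E(V, Q) = Q/(-4) = Q*(-¼) = -Q/4)
C = 4 (C = 4*1 = 4)
Z(I, M) = (-4 + M)/(I + M)
D(l) = 0
2078 - D(Z(C, E(5, 6))) = 2078 - 1*0 = 2078 + 0 = 2078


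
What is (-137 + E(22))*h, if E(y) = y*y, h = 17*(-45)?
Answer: -265455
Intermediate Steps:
h = -765
E(y) = y**2
(-137 + E(22))*h = (-137 + 22**2)*(-765) = (-137 + 484)*(-765) = 347*(-765) = -265455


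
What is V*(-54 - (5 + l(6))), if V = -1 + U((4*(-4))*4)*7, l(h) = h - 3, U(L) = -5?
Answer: 2232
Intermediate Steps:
l(h) = -3 + h
V = -36 (V = -1 - 5*7 = -1 - 35 = -36)
V*(-54 - (5 + l(6))) = -36*(-54 - (5 + (-3 + 6))) = -36*(-54 - (5 + 3)) = -36*(-54 - 1*8) = -36*(-54 - 8) = -36*(-62) = 2232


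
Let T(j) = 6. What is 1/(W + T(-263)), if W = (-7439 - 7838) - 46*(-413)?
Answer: 1/3727 ≈ 0.00026831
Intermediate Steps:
W = 3721 (W = -15277 - 1*(-18998) = -15277 + 18998 = 3721)
1/(W + T(-263)) = 1/(3721 + 6) = 1/3727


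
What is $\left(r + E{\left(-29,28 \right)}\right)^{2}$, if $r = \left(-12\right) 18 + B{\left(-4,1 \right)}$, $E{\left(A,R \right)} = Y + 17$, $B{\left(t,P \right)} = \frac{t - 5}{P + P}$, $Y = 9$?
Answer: $\frac{151321}{4} \approx 37830.0$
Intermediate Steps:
$B{\left(t,P \right)} = \frac{-5 + t}{2 P}$
$E{\left(A,R \right)} = 26$ ($E{\left(A,R \right)} = 9 + 17 = 26$)
$r = - \frac{441}{2}$ ($r = \left(-12\right) 18 + \frac{-5 - 4}{2 \cdot 1} = -216 + \frac{1}{2} \cdot 1 \left(-9\right) = -216 - \frac{9}{2} = - \frac{441}{2} \approx -220.5$)
$\left(r + E{\left(-29,28 \right)}\right)^{2} = \left(- \frac{441}{2} + 26\right)^{2} = \left(- \frac{389}{2}\right)^{2} = \frac{151321}{4}$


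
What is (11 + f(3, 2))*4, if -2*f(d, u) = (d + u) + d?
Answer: 28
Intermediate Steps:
f(d, u) = -d - u/2 (f(d, u) = -((d + u) + d)/2 = -(u + 2*d)/2 = -d - u/2)
(11 + f(3, 2))*4 = (11 + (-1*3 - 1/2*2))*4 = (11 + (-3 - 1))*4 = (11 - 4)*4 = 7*4 = 28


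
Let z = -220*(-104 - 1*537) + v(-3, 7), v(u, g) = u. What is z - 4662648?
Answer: -4521631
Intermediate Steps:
z = 141017 (z = -220*(-104 - 1*537) - 3 = -220*(-104 - 537) - 3 = -220*(-641) - 3 = 141020 - 3 = 141017)
z - 4662648 = 141017 - 4662648 = -4521631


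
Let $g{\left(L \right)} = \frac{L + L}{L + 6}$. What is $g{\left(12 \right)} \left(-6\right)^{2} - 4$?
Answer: $44$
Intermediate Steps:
$g{\left(L \right)} = \frac{2 L}{6 + L}$
$g{\left(12 \right)} \left(-6\right)^{2} - 4 = 2 \cdot 12 \frac{1}{6 + 12} \left(-6\right)^{2} - 4 = 2 \cdot 12 \cdot \frac{1}{18} \cdot 36 - 4 = \frac{4}{3} \cdot 36 - 4 = 48 - 4 = 44$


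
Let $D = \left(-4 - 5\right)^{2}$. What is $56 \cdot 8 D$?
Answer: $36288$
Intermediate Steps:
$D = 81$ ($D = \left(-9\right)^{2} = 81$)
$56 \cdot 8 D = 56 \cdot 8 \cdot 81 = 448 \cdot 81 = 36288$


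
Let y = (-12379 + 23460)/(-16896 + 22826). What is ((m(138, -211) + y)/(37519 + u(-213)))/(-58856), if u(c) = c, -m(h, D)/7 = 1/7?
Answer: -5151/13020393880480 ≈ -3.9561e-10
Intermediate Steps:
m(h, D) = -1 (m(h, D) = -7/7 = -7*⅐ = -1)
y = 11081/5930 ≈ 1.8686
((m(138, -211) + y)/(37519 + u(-213)))/(-58856) = ((-1 + 11081/5930)/(37519 - 213))/(-58856) = ((5151/5930)/37306)*(-1/58856) = ((5151/5930)*(1/37306))*(-1/58856) = (5151/221224580)*(-1/58856) = -5151/13020393880480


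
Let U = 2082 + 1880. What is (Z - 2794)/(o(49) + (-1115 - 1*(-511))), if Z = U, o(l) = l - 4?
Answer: -1168/559 ≈ -2.0894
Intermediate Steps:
o(l) = -4 + l
U = 3962
Z = 3962
(Z - 2794)/(o(49) + (-1115 - 1*(-511))) = (3962 - 2794)/((-4 + 49) + (-1115 - 1*(-511))) = 1168/(45 + (-1115 + 511)) = 1168/(45 - 604) = 1168/(-559) = 1168*(-1/559) = -1168/559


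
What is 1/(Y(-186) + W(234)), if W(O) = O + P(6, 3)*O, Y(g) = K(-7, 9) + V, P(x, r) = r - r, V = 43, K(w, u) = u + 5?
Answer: 1/291 ≈ 0.0034364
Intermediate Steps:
K(w, u) = 5 + u
P(x, r) = 0
Y(g) = 57 (Y(g) = (5 + 9) + 43 = 14 + 43 = 57)
W(O) = O (W(O) = O + 0*O = O + 0 = O)
1/(Y(-186) + W(234)) = 1/(57 + 234) = 1/291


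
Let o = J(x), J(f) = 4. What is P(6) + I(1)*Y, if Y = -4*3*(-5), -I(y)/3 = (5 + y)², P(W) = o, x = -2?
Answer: -6476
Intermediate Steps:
o = 4
P(W) = 4
I(y) = -3*(5 + y)²
Y = 60 (Y = -12*(-5) = 60)
P(6) + I(1)*Y = 4 - 3*(5 + 1)²*60 = 4 - 3*6²*60 = 4 - 3*36*60 = 4 - 108*60 = 4 - 6480 = -6476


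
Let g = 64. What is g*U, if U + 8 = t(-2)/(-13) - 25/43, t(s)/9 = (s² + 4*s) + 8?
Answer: -406080/559 ≈ -726.44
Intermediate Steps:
t(s) = 72 + 9*s² + 36*s (t(s) = 9*((s² + 4*s) + 8) = 9*(8 + s² + 4*s) = 72 + 9*s² + 36*s)
U = -6345/559 (U = -8 + ((72 + 9*(-2)² + 36*(-2))/(-13) - 25/43) = -8 + ((72 + 9*4 - 72)*(-1/13) - 25*1/43) = -8 + ((72 + 36 - 72)*(-1/13) - 25/43) = -8 + (36*(-1/13) - 25/43) = -8 + (-36/13 - 25/43) = -8 - 1873/559 = -6345/559 ≈ -11.351)
g*U = 64*(-6345/559) = -406080/559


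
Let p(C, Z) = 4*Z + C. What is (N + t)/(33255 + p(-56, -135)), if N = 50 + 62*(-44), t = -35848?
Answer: -38526/32659 ≈ -1.1796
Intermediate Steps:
p(C, Z) = C + 4*Z
N = -2678 (N = 50 - 2728 = -2678)
(N + t)/(33255 + p(-56, -135)) = (-2678 - 35848)/(33255 + (-56 + 4*(-135))) = -38526/(33255 + (-56 - 540)) = -38526/(33255 - 596) = -38526/32659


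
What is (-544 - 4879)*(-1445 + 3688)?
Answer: -12163789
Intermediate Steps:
(-544 - 4879)*(-1445 + 3688) = -5423*2243 = -12163789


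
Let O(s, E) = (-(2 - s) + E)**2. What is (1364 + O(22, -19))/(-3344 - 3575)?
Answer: -1365/6919 ≈ -0.19728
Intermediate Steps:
O(s, E) = (-2 + E + s)**2 (O(s, E) = ((-2 + s) + E)**2 = (-2 + E + s)**2)
(1364 + O(22, -19))/(-3344 - 3575) = (1364 + (-2 - 19 + 22)**2)/(-3344 - 3575) = (1364 + 1**2)/(-6919) = (1364 + 1)*(-1/6919) = 1365*(-1/6919) = -1365/6919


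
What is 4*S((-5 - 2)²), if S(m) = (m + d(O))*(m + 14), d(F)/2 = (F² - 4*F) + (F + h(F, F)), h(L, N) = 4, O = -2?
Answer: 19404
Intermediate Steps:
d(F) = 8 - 6*F + 2*F² (d(F) = 2*((F² - 4*F) + (F + 4)) = 2*((F² - 4*F) + (4 + F)) = 2*(4 + F² - 3*F) = 8 - 6*F + 2*F²)
S(m) = (14 + m)*(28 + m) (S(m) = (m + (8 - 6*(-2) + 2*(-2)²))*(m + 14) = (m + (8 + 12 + 2*4))*(14 + m) = (m + (8 + 12 + 8))*(14 + m) = (m + 28)*(14 + m) = (28 + m)*(14 + m) = (14 + m)*(28 + m))
4*S((-5 - 2)²) = 4*(392 + ((-5 - 2)²)² + 42*(-5 - 2)²) = 4*(392 + ((-7)²)² + 42*(-7)²) = 4*(392 + 49² + 42*49) = 4*(392 + 2401 + 2058) = 4*4851 = 19404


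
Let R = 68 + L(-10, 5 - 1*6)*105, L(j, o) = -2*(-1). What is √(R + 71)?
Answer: √349 ≈ 18.682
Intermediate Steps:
L(j, o) = 2
R = 278 (R = 68 + 2*105 = 68 + 210 = 278)
√(R + 71) = √(278 + 71) = √349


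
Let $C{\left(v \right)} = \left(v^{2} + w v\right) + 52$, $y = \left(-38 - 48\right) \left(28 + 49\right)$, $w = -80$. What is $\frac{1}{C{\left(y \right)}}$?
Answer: $\frac{1}{44380696} \approx 2.2532 \cdot 10^{-8}$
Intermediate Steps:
$y = -6622$ ($y = \left(-86\right) 77 = -6622$)
$C{\left(v \right)} = 52 + v^{2} - 80 v$ ($C{\left(v \right)} = \left(v^{2} - 80 v\right) + 52 = 52 + v^{2} - 80 v$)
$\frac{1}{C{\left(y \right)}} = \frac{1}{52 + \left(-6622\right)^{2} - -529760} = \frac{1}{52 + 43850884 + 529760} = \frac{1}{44380696}$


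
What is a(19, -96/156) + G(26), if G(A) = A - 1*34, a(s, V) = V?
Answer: -112/13 ≈ -8.6154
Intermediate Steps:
G(A) = -34 + A (G(A) = A - 34 = -34 + A)
a(19, -96/156) + G(26) = -96/156 + (-34 + 26) = -96*1/156 - 8 = -8/13 - 8 = -112/13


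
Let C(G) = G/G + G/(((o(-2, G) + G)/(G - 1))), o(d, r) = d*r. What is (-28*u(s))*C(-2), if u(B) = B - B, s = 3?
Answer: 0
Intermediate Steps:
u(B) = 0
C(G) = 2 - G (C(G) = G/G + G/(((-2*G + G)/(G - 1))) = 1 + G/(((-G)/(-1 + G))) = 1 + G/((-G/(-1 + G))) = 1 + G*(-(-1 + G)/G) = 1 + (1 - G) = 2 - G)
(-28*u(s))*C(-2) = (-28*0)*(2 - 1*(-2)) = 0*(2 + 2) = 0*4 = 0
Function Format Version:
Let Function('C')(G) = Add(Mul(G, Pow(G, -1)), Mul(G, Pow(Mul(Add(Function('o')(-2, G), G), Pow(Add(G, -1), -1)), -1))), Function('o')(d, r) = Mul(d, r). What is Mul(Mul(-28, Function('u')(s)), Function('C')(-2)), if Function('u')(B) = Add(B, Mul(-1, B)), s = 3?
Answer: 0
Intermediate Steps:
Function('u')(B) = 0
Function('C')(G) = Add(2, Mul(-1, G)) (Function('C')(G) = Add(Mul(G, Pow(G, -1)), Mul(G, Pow(Mul(Add(Mul(-2, G), G), Pow(Add(G, -1), -1)), -1))) = Add(1, Mul(G, Pow(Mul(Mul(-1, G), Pow(Add(-1, G), -1)), -1))) = Add(1, Mul(G, Pow(Mul(-1, G, Pow(Add(-1, G), -1)), -1))) = Add(1, Mul(G, Mul(-1, Pow(G, -1), Add(-1, G)))) = Add(1, Add(1, Mul(-1, G))) = Add(2, Mul(-1, G)))
Mul(Mul(-28, Function('u')(s)), Function('C')(-2)) = Mul(Mul(-28, 0), Add(2, Mul(-1, -2))) = Mul(0, Add(2, 2)) = Mul(0, 4) = 0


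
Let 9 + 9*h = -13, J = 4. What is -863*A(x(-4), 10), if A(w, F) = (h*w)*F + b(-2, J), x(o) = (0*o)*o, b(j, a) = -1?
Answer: 863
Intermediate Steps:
x(o) = 0 (x(o) = 0*o = 0)
h = -22/9 (h = -1 + (⅑)*(-13) = -1 - 13/9 = -22/9 ≈ -2.4444)
A(w, F) = -1 - 22*F*w/9 (A(w, F) = (-22*w/9)*F - 1 = -22*F*w/9 - 1 = -1 - 22*F*w/9)
-863*A(x(-4), 10) = -863*(-1 - 22/9*10*0) = -863*(-1 + 0) = -863*(-1) = 863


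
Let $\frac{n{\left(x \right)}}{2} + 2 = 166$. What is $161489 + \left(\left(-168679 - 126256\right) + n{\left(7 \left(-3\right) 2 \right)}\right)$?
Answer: $-133118$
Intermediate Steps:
$n{\left(x \right)} = 328$ ($n{\left(x \right)} = -4 + 2 \cdot 166 = -4 + 332 = 328$)
$161489 + \left(\left(-168679 - 126256\right) + n{\left(7 \left(-3\right) 2 \right)}\right) = 161489 + \left(\left(-168679 - 126256\right) + 328\right) = 161489 + \left(-294935 + 328\right) = 161489 - 294607 = -133118$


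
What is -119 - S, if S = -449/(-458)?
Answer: -54951/458 ≈ -119.98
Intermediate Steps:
S = 449/458 (S = -449*(-1/458) = 449/458 ≈ 0.98035)
-119 - S = -119 - 1*449/458 = -119 - 449/458 = -54951/458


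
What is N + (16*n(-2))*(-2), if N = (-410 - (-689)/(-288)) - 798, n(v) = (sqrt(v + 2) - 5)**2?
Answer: -578993/288 ≈ -2010.4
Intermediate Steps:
n(v) = (-5 + sqrt(2 + v))**2 (n(v) = (sqrt(2 + v) - 5)**2 = (-5 + sqrt(2 + v))**2)
N = -348593/288 (N = (-410 - (-689)*(-1)/288) - 798 = (-410 - 1*689/288) - 798 = (-410 - 689/288) - 798 = -118769/288 - 798 = -348593/288 ≈ -1210.4)
N + (16*n(-2))*(-2) = -348593/288 + (16*(-5 + sqrt(2 - 2))**2)*(-2) = -348593/288 + (16*(-5 + sqrt(0))**2)*(-2) = -348593/288 + (16*(-5 + 0)**2)*(-2) = -348593/288 + (16*(-5)**2)*(-2) = -348593/288 + (16*25)*(-2) = -348593/288 + 400*(-2) = -348593/288 - 800 = -578993/288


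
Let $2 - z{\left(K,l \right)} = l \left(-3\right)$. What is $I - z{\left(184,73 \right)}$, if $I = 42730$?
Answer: $42509$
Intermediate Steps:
$z{\left(K,l \right)} = 2 + 3 l$ ($z{\left(K,l \right)} = 2 - l \left(-3\right) = 2 - - 3 l = 2 + 3 l$)
$I - z{\left(184,73 \right)} = 42730 - \left(2 + 3 \cdot 73\right) = 42730 - \left(2 + 219\right) = 42730 - 221 = 42509$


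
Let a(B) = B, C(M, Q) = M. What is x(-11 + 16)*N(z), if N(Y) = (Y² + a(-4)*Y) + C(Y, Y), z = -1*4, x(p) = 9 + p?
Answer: 392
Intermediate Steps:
z = -4
N(Y) = Y² - 3*Y (N(Y) = (Y² - 4*Y) + Y = Y² - 3*Y)
x(-11 + 16)*N(z) = (9 + (-11 + 16))*(-4*(-3 - 4)) = (9 + 5)*(-4*(-7)) = 14*28 = 392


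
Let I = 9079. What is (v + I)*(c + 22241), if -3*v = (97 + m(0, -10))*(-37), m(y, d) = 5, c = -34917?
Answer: -131031812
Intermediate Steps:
v = 1258 (v = -(97 + 5)*(-37)/3 = -34*(-37) = -⅓*(-3774) = 1258)
(v + I)*(c + 22241) = (1258 + 9079)*(-34917 + 22241) = 10337*(-12676) = -131031812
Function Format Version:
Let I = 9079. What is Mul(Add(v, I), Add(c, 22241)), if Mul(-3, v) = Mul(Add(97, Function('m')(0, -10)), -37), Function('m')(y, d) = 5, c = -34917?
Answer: -131031812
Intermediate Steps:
v = 1258 (v = Mul(Rational(-1, 3), Mul(Add(97, 5), -37)) = Mul(Rational(-1, 3), Mul(102, -37)) = Mul(Rational(-1, 3), -3774) = 1258)
Mul(Add(v, I), Add(c, 22241)) = Mul(Add(1258, 9079), Add(-34917, 22241)) = Mul(10337, -12676) = -131031812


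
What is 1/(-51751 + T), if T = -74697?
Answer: -1/126448 ≈ -7.9084e-6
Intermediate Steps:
1/(-51751 + T) = 1/(-51751 - 74697) = 1/(-126448) = -1/126448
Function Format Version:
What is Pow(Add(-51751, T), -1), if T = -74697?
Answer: Rational(-1, 126448) ≈ -7.9084e-6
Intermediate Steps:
Pow(Add(-51751, T), -1) = Pow(Add(-51751, -74697), -1) = Pow(-126448, -1) = Rational(-1, 126448)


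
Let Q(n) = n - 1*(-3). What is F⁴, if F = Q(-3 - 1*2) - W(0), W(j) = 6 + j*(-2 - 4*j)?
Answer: 4096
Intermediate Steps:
Q(n) = 3 + n (Q(n) = n + 3 = 3 + n)
F = -8 (F = (3 + (-3 - 1*2)) - (6 - 4*0² - 2*0) = (3 + (-3 - 2)) - (6 - 4*0 + 0) = (3 - 5) - (6 + 0 + 0) = -2 - 1*6 = -2 - 6 = -8)
F⁴ = (-8)⁴ = 4096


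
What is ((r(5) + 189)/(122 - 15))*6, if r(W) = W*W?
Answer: 12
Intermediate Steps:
r(W) = W²
((r(5) + 189)/(122 - 15))*6 = ((5² + 189)/(122 - 15))*6 = ((25 + 189)/107)*6 = (214*(1/107))*6 = 2*6 = 12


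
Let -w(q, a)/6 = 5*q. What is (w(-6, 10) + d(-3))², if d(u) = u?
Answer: 31329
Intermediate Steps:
w(q, a) = -30*q
(w(-6, 10) + d(-3))² = (-30*(-6) - 3)² = (180 - 3)² = 177² = 31329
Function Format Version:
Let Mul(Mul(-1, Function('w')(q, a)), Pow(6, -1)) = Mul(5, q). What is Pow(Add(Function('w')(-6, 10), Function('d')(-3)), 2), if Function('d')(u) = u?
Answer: 31329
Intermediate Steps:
Function('w')(q, a) = Mul(-30, q) (Function('w')(q, a) = Mul(-6, Mul(5, q)) = Mul(-30, q))
Pow(Add(Function('w')(-6, 10), Function('d')(-3)), 2) = Pow(Add(Mul(-30, -6), -3), 2) = Pow(Add(180, -3), 2) = Pow(177, 2) = 31329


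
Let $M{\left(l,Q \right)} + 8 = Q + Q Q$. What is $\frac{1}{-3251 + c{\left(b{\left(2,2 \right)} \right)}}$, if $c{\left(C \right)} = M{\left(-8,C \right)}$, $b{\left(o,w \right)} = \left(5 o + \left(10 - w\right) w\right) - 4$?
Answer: $- \frac{1}{2753} \approx -0.00036324$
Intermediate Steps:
$b{\left(o,w \right)} = -4 + 5 o + w \left(10 - w\right)$ ($b{\left(o,w \right)} = \left(5 o + w \left(10 - w\right)\right) - 4 = -4 + 5 o + w \left(10 - w\right)$)
$M{\left(l,Q \right)} = -8 + Q + Q^{2}$ ($M{\left(l,Q \right)} = -8 + \left(Q + Q Q\right) = -8 + \left(Q + Q^{2}\right) = -8 + Q + Q^{2}$)
$c{\left(C \right)} = -8 + C + C^{2}$
$\frac{1}{-3251 + c{\left(b{\left(2,2 \right)} \right)}} = \frac{1}{-3251 + \left(-8 + \left(-4 - 2^{2} + 5 \cdot 2 + 10 \cdot 2\right) + \left(-4 - 2^{2} + 5 \cdot 2 + 10 \cdot 2\right)^{2}\right)} = \frac{1}{-3251 + \left(-8 + \left(-4 - 4 + 10 + 20\right) + \left(-4 - 4 + 10 + 20\right)^{2}\right)} = \frac{1}{-3251 + \left(-8 + 22 + 22^{2}\right)} = \frac{1}{-3251 + \left(-8 + 22 + 484\right)} = \frac{1}{-3251 + 498} = \frac{1}{-2753} = - \frac{1}{2753}$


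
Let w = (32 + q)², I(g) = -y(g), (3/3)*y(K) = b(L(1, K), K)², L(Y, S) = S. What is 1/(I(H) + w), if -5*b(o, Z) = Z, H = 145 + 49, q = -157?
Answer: 25/352989 ≈ 7.0824e-5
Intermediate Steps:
H = 194
b(o, Z) = -Z/5
y(K) = K²/25 (y(K) = (-K/5)² = K²/25)
I(g) = -g²/25
w = 15625 (w = (32 - 157)² = (-125)² = 15625)
1/(I(H) + w) = 1/(-1/25*194² + 15625) = 1/(-1/25*37636 + 15625) = 1/(-37636/25 + 15625) = 1/(352989/25) = 25/352989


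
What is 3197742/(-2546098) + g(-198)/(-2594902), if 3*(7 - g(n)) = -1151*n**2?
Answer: -23297193653117/3303437396198 ≈ -7.0524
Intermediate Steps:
g(n) = 7 + 1151*n**2/3 (g(n) = 7 - (-1151)*n**2/3 = 7 + 1151*n**2/3)
3197742/(-2546098) + g(-198)/(-2594902) = 3197742/(-2546098) + (7 + (1151/3)*(-198)**2)/(-2594902) = 3197742*(-1/2546098) + (7 + (1151/3)*39204)*(-1/2594902) = -1598871/1273049 + (7 + 15041268)*(-1/2594902) = -1598871/1273049 + 15041275*(-1/2594902) = -1598871/1273049 - 15041275/2594902 = -23297193653117/3303437396198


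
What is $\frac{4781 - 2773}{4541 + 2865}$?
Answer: $\frac{1004}{3703} \approx 0.27113$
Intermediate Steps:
$\frac{4781 - 2773}{4541 + 2865} = \frac{2008}{7406} = 2008 \cdot \frac{1}{7406} = \frac{1004}{3703}$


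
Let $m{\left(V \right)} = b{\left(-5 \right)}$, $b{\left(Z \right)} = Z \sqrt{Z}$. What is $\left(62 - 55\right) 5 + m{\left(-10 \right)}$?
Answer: $35 - 5 i \sqrt{5} \approx 35.0 - 11.18 i$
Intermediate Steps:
$b{\left(Z \right)} = Z^{\frac{3}{2}}$
$m{\left(V \right)} = - 5 i \sqrt{5}$ ($m{\left(V \right)} = \left(-5\right)^{\frac{3}{2}} = - 5 i \sqrt{5}$)
$\left(62 - 55\right) 5 + m{\left(-10 \right)} = \left(62 - 55\right) 5 - 5 i \sqrt{5} = 7 \cdot 5 - 5 i \sqrt{5} = 35 - 5 i \sqrt{5}$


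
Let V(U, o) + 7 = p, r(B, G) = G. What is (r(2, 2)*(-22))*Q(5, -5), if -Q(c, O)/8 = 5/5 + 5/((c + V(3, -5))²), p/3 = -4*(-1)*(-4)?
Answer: 44088/125 ≈ 352.70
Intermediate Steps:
p = -48 (p = 3*(-4*(-1)*(-4)) = 3*(4*(-4)) = 3*(-16) = -48)
V(U, o) = -55 (V(U, o) = -7 - 48 = -55)
Q(c, O) = -8 - 40/(-55 + c)² (Q(c, O) = -8*(5/5 + 5/((c - 55)²)) = -8*(5*(⅕) + 5/((-55 + c)²)) = -8*(1 + 5/(-55 + c)²) = -8 - 40/(-55 + c)²)
(r(2, 2)*(-22))*Q(5, -5) = (2*(-22))*(-8 - 40/(-55 + 5)²) = -44*(-8 - 40/(-50)²) = -44*(-8 - 40*1/2500) = -44*(-8 - 2/125) = -44*(-1002/125) = 44088/125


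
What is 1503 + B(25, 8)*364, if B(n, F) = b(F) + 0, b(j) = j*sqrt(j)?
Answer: 1503 + 5824*sqrt(2) ≈ 9739.4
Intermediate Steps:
b(j) = j**(3/2)
B(n, F) = F**(3/2) (B(n, F) = F**(3/2) + 0 = F**(3/2))
1503 + B(25, 8)*364 = 1503 + 8**(3/2)*364 = 1503 + (16*sqrt(2))*364 = 1503 + 5824*sqrt(2)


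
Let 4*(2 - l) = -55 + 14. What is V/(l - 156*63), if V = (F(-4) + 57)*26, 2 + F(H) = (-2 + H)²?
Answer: -1352/5609 ≈ -0.24104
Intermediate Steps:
F(H) = -2 + (-2 + H)²
l = 49/4 (l = 2 - (-55 + 14)/4 = 2 - ¼*(-41) = 2 + 41/4 = 49/4 ≈ 12.250)
V = 2366 (V = ((-2 + (-2 - 4)²) + 57)*26 = ((-2 + (-6)²) + 57)*26 = ((-2 + 36) + 57)*26 = (34 + 57)*26 = 91*26 = 2366)
V/(l - 156*63) = 2366/(49/4 - 156*63) = 2366/(49/4 - 9828) = 2366/(-39263/4) = 2366*(-4/39263) = -1352/5609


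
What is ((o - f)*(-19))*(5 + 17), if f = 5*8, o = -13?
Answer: 22154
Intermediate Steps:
f = 40
((o - f)*(-19))*(5 + 17) = ((-13 - 1*40)*(-19))*(5 + 17) = ((-13 - 40)*(-19))*22 = -53*(-19)*22 = 1007*22 = 22154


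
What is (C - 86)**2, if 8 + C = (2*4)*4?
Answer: 3844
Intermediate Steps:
C = 24 (C = -8 + (2*4)*4 = -8 + 8*4 = -8 + 32 = 24)
(C - 86)**2 = (24 - 86)**2 = (-62)**2 = 3844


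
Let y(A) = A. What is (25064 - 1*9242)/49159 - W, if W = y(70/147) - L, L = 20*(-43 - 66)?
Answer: -2250658348/1032339 ≈ -2180.2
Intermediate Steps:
L = -2180 (L = 20*(-109) = -2180)
W = 45790/21 (W = 70/147 - 1*(-2180) = 70*(1/147) + 2180 = 10/21 + 2180 = 45790/21 ≈ 2180.5)
(25064 - 1*9242)/49159 - W = (25064 - 1*9242)/49159 - 1*45790/21 = (25064 - 9242)*(1/49159) - 45790/21 = 15822*(1/49159) - 45790/21 = 15822/49159 - 45790/21 = -2250658348/1032339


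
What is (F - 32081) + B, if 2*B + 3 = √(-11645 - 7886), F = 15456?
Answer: -33253/2 + I*√19531/2 ≈ -16627.0 + 69.877*I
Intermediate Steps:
B = -3/2 + I*√19531/2 (B = -3/2 + √(-11645 - 7886)/2 = -3/2 + √(-19531)/2 = -3/2 + (I*√19531)/2 = -3/2 + I*√19531/2 ≈ -1.5 + 69.877*I)
(F - 32081) + B = (15456 - 32081) + (-3/2 + I*√19531/2) = -16625 + (-3/2 + I*√19531/2) = -33253/2 + I*√19531/2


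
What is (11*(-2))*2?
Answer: -44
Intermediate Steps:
(11*(-2))*2 = -22*2 = -44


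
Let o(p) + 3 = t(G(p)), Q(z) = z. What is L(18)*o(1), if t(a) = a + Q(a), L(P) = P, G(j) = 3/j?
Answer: 54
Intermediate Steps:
t(a) = 2*a (t(a) = a + a = 2*a)
o(p) = -3 + 6/p (o(p) = -3 + 2*(3/p) = -3 + 6/p)
L(18)*o(1) = 18*(-3 + 6/1) = 18*(-3 + 6*1) = 18*(-3 + 6) = 18*3 = 54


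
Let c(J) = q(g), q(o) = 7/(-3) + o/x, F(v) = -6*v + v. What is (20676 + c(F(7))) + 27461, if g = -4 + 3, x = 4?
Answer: 577613/12 ≈ 48134.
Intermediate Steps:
g = -1
F(v) = -5*v
q(o) = -7/3 + o/4 (q(o) = 7/(-3) + o/4 = 7*(-⅓) + o*(¼) = -7/3 + o/4)
c(J) = -31/12 (c(J) = -7/3 + (¼)*(-1) = -7/3 - ¼ = -31/12)
(20676 + c(F(7))) + 27461 = (20676 - 31/12) + 27461 = 248081/12 + 27461 = 577613/12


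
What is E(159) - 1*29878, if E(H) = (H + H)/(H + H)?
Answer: -29877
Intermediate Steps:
E(H) = 1 (E(H) = (2*H)/((2*H)) = (2*H)*(1/(2*H)) = 1)
E(159) - 1*29878 = 1 - 1*29878 = 1 - 29878 = -29877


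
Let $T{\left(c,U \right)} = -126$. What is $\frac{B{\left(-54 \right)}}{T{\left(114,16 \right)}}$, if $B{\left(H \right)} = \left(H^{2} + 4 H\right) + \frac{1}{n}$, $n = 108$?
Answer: $- \frac{291601}{13608} \approx -21.429$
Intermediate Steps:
$B{\left(H \right)} = \frac{1}{108} + H^{2} + 4 H$ ($B{\left(H \right)} = \left(H^{2} + 4 H\right) + \frac{1}{108} = \frac{1}{108} + H^{2} + 4 H$)
$\frac{B{\left(-54 \right)}}{T{\left(114,16 \right)}} = \frac{\frac{1}{108} - 54 \left(4 - 54\right)}{-126} = \left(\frac{1}{108} - -2700\right) \left(- \frac{1}{126}\right) = \left(\frac{1}{108} + 2700\right) \left(- \frac{1}{126}\right) = \frac{291601}{108} \left(- \frac{1}{126}\right) = - \frac{291601}{13608}$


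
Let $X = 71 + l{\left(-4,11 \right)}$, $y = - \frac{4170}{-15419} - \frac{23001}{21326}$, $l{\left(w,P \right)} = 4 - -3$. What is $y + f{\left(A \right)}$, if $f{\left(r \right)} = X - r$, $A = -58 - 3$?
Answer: $\frac{45441034567}{328825594} \approx 138.19$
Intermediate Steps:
$l{\left(w,P \right)} = 7$ ($l{\left(w,P \right)} = 4 + 3 = 7$)
$A = -61$ ($A = -58 - 3 = -61$)
$y = - \frac{265722999}{328825594}$ ($y = \left(-4170\right) \left(- \frac{1}{15419}\right) - \frac{23001}{21326} = \frac{4170}{15419} - \frac{23001}{21326} = - \frac{265722999}{328825594} \approx -0.8081$)
$X = 78$ ($X = 71 + 7 = 78$)
$f{\left(r \right)} = 78 - r$
$y + f{\left(A \right)} = - \frac{265722999}{328825594} + \left(78 - -61\right) = - \frac{265722999}{328825594} + \left(78 + 61\right) = - \frac{265722999}{328825594} + 139 = \frac{45441034567}{328825594}$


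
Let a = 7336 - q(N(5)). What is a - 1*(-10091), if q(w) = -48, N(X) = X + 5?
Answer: 17475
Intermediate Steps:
N(X) = 5 + X
a = 7384 (a = 7336 - 1*(-48) = 7336 + 48 = 7384)
a - 1*(-10091) = 7384 - 1*(-10091) = 7384 + 10091 = 17475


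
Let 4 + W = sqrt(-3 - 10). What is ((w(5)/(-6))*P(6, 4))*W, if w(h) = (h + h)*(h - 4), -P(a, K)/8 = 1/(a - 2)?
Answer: -40/3 + 10*I*sqrt(13)/3 ≈ -13.333 + 12.019*I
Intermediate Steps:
P(a, K) = -8/(-2 + a) (P(a, K) = -8/(a - 2) = -8/(-2 + a))
w(h) = 2*h*(-4 + h) (w(h) = (2*h)*(-4 + h) = 2*h*(-4 + h))
W = -4 + I*sqrt(13) (W = -4 + sqrt(-3 - 10) = -4 + sqrt(-13) = -4 + I*sqrt(13) ≈ -4.0 + 3.6056*I)
((w(5)/(-6))*P(6, 4))*W = (((2*5*(-4 + 5))/(-6))*(-8/(-2 + 6)))*(-4 + I*sqrt(13)) = (((2*5*1)*(-1/6))*(-8/4))*(-4 + I*sqrt(13)) = ((10*(-1/6))*(-8*1/4))*(-4 + I*sqrt(13)) = (-5/3*(-2))*(-4 + I*sqrt(13)) = 10*(-4 + I*sqrt(13))/3 = -40/3 + 10*I*sqrt(13)/3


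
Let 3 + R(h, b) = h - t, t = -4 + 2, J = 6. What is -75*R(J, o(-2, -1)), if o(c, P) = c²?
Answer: -375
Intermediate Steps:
t = -2
R(h, b) = -1 + h (R(h, b) = -3 + (h - 1*(-2)) = -3 + (h + 2) = -3 + (2 + h) = -1 + h)
-75*R(J, o(-2, -1)) = -75*(-1 + 6) = -75*5 = -375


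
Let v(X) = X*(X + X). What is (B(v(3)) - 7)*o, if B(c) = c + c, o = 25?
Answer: 725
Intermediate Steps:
v(X) = 2*X**2 (v(X) = X*(2*X) = 2*X**2)
B(c) = 2*c
(B(v(3)) - 7)*o = (2*(2*3**2) - 7)*25 = (2*(2*9) - 7)*25 = (2*18 - 7)*25 = (36 - 7)*25 = 29*25 = 725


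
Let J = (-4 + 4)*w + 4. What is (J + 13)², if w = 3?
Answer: 289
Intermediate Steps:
J = 4 (J = (-4 + 4)*3 + 4 = 0*3 + 4 = 0 + 4 = 4)
(J + 13)² = (4 + 13)² = 17² = 289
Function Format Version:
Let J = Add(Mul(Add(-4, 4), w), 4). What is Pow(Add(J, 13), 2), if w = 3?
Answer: 289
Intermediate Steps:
J = 4 (J = Add(Mul(Add(-4, 4), 3), 4) = Add(Mul(0, 3), 4) = Add(0, 4) = 4)
Pow(Add(J, 13), 2) = Pow(Add(4, 13), 2) = Pow(17, 2) = 289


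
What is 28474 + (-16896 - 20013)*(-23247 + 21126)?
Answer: 78312463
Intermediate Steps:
28474 + (-16896 - 20013)*(-23247 + 21126) = 28474 - 36909*(-2121) = 28474 + 78283989 = 78312463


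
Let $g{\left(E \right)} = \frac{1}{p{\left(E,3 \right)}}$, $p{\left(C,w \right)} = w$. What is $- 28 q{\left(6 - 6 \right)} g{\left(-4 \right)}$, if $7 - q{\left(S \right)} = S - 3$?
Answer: $- \frac{280}{3} \approx -93.333$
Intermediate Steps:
$g{\left(E \right)} = \frac{1}{3}$
$q{\left(S \right)} = 10 - S$ ($q{\left(S \right)} = 7 - \left(S - 3\right) = 7 - \left(-3 + S\right) = 10 - S$)
$- 28 q{\left(6 - 6 \right)} g{\left(-4 \right)} = - 28 \left(10 - \left(6 - 6\right)\right) \frac{1}{3} = - 28 \left(10 - 0\right) \frac{1}{3} = - 28 \left(10 + 0\right) \frac{1}{3} = \left(-28\right) 10 \cdot \frac{1}{3} = \left(-280\right) \frac{1}{3} = - \frac{280}{3}$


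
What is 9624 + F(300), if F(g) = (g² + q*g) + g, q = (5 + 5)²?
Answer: 129924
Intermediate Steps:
q = 100 (q = 10² = 100)
F(g) = g² + 101*g (F(g) = (g² + 100*g) + g = g² + 101*g)
9624 + F(300) = 9624 + 300*(101 + 300) = 9624 + 300*401 = 9624 + 120300 = 129924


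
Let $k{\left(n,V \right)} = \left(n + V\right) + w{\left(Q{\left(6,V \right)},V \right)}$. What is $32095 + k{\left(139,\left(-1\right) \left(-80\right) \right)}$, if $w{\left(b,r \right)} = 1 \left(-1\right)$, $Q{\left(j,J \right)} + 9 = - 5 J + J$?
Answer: $32313$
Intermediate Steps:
$Q{\left(j,J \right)} = -9 - 4 J$ ($Q{\left(j,J \right)} = -9 + \left(- 5 J + J\right) = -9 - 4 J$)
$w{\left(b,r \right)} = -1$
$k{\left(n,V \right)} = -1 + V + n$ ($k{\left(n,V \right)} = \left(n + V\right) - 1 = \left(V + n\right) - 1 = -1 + V + n$)
$32095 + k{\left(139,\left(-1\right) \left(-80\right) \right)} = 32095 - -218 = 32095 + \left(-1 + 80 + 139\right) = 32095 + 218 = 32313$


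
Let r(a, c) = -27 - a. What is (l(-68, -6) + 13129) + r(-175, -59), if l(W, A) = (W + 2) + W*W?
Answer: 17835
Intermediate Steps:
l(W, A) = 2 + W + W**2 (l(W, A) = (2 + W) + W**2 = 2 + W + W**2)
(l(-68, -6) + 13129) + r(-175, -59) = ((2 - 68 + (-68)**2) + 13129) + (-27 - 1*(-175)) = ((2 - 68 + 4624) + 13129) + (-27 + 175) = (4558 + 13129) + 148 = 17687 + 148 = 17835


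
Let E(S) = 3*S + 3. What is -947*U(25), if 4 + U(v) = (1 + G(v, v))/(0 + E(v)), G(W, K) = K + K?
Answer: 82389/26 ≈ 3168.8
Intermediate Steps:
E(S) = 3 + 3*S
G(W, K) = 2*K
U(v) = -4 + (1 + 2*v)/(3 + 3*v) (U(v) = -4 + (1 + 2*v)/(0 + (3 + 3*v)) = -4 + (1 + 2*v)/(3 + 3*v))
-947*U(25) = -947*(-11 - 10*25)/(3*(1 + 25)) = -947*(-11 - 250)/(3*26) = -947*(-261)/(3*26) = -947*(-87/26) = 82389/26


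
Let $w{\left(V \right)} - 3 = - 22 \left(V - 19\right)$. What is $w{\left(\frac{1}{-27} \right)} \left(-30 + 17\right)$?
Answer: $- \frac{148057}{27} \approx -5483.6$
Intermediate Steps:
$w{\left(V \right)} = 421 - 22 V$ ($w{\left(V \right)} = 3 - 22 \left(V - 19\right) = 3 - 22 \left(-19 + V\right) = 3 - \left(-418 + 22 V\right) = 421 - 22 V$)
$w{\left(\frac{1}{-27} \right)} \left(-30 + 17\right) = \left(421 - \frac{22}{-27}\right) \left(-30 + 17\right) = \left(421 - - \frac{22}{27}\right) \left(-13\right) = \left(421 + \frac{22}{27}\right) \left(-13\right) = \frac{11389}{27} \left(-13\right) = - \frac{148057}{27}$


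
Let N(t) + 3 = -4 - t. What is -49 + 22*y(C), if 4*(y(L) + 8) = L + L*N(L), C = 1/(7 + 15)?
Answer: -19933/88 ≈ -226.51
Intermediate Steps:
C = 1/22 ≈ 0.045455
N(t) = -7 - t (N(t) = -3 + (-4 - t) = -7 - t)
y(L) = -8 + L/4 + L*(-7 - L)/4 (y(L) = -8 + (L + L*(-7 - L))/4 = -8 + (L/4 + L*(-7 - L)/4) = -8 + L/4 + L*(-7 - L)/4)
-49 + 22*y(C) = -49 + 22*(-8 + (¼)*(1/22) - ¼*1/22*(7 + 1/22)) = -49 + 22*(-8 + 1/88 - ¼*1/22*155/22) = -49 + 22*(-8 + 1/88 - 155/1936) = -49 + 22*(-15621/1936) = -49 - 15621/88 = -19933/88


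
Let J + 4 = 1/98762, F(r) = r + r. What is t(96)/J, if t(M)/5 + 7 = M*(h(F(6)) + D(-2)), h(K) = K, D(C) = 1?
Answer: -612818210/395047 ≈ -1551.3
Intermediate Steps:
F(r) = 2*r
t(M) = -35 + 65*M (t(M) = -35 + 5*(M*(2*6 + 1)) = -35 + 5*(M*(12 + 1)) = -35 + 5*(M*13) = -35 + 5*(13*M) = -35 + 65*M)
J = -395047/98762 (J = -4 + 1/98762 = -395047/98762 ≈ -4.0000)
t(96)/J = (-35 + 65*96)/(-395047/98762) = (-35 + 6240)*(-98762/395047) = 6205*(-98762/395047) = -612818210/395047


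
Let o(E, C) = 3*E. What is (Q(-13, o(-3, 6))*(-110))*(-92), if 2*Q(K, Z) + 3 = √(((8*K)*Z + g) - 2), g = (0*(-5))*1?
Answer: -15180 + 5060*√934 ≈ 1.3946e+5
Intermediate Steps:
g = 0 (g = 0*1 = 0)
Q(K, Z) = -3/2 + √(-2 + 8*K*Z)/2 (Q(K, Z) = -3/2 + √(((8*K)*Z + 0) - 2)/2 = -3/2 + √((8*K*Z + 0) - 2)/2 = -3/2 + √(8*K*Z - 2)/2 = -3/2 + √(-2 + 8*K*Z)/2)
(Q(-13, o(-3, 6))*(-110))*(-92) = ((-3/2 + √(-2 + 8*(-13)*(3*(-3)))/2)*(-110))*(-92) = ((-3/2 + √(-2 + 8*(-13)*(-9))/2)*(-110))*(-92) = ((-3/2 + √(-2 + 936)/2)*(-110))*(-92) = ((-3/2 + √934/2)*(-110))*(-92) = (165 - 55*√934)*(-92) = -15180 + 5060*√934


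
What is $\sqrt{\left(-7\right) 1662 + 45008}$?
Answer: $\sqrt{33374} \approx 182.69$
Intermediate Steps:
$\sqrt{\left(-7\right) 1662 + 45008} = \sqrt{-11634 + 45008} = \sqrt{33374}$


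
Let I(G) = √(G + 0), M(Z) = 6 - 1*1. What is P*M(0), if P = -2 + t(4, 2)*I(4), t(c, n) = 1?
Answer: 0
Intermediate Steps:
M(Z) = 5 (M(Z) = 6 - 1 = 5)
I(G) = √G
P = 0 (P = -2 + 1*√4 = -2 + 1*2 = -2 + 2 = 0)
P*M(0) = 0*5 = 0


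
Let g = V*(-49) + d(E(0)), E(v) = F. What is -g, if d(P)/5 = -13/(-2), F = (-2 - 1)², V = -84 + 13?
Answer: -7023/2 ≈ -3511.5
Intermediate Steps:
V = -71
F = 9 (F = (-3)² = 9)
E(v) = 9
d(P) = 65/2 (d(P) = 5*(-13/(-2)) = 5*(-13*(-½)) = 5*(13/2) = 65/2)
g = 7023/2 (g = -71*(-49) + 65/2 = 3479 + 65/2 = 7023/2 ≈ 3511.5)
-g = -1*7023/2 = -7023/2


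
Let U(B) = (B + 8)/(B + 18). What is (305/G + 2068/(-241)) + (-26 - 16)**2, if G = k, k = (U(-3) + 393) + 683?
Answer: 1366268339/778189 ≈ 1755.7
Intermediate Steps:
U(B) = (8 + B)/(18 + B)
k = 3229/3 (k = ((8 - 3)/(18 - 3) + 393) + 683 = (5/15 + 393) + 683 = ((1/15)*5 + 393) + 683 = (1/3 + 393) + 683 = 1180/3 + 683 = 3229/3 ≈ 1076.3)
G = 3229/3 ≈ 1076.3
(305/G + 2068/(-241)) + (-26 - 16)**2 = (305/(3229/3) + 2068/(-241)) + (-26 - 16)**2 = (305*(3/3229) + 2068*(-1/241)) + (-42)**2 = (915/3229 - 2068/241) + 1764 = -6457057/778189 + 1764 = 1366268339/778189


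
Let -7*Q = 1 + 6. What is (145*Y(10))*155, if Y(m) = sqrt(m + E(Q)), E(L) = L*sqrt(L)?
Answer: 22475*sqrt(10 - I) ≈ 71161.0 - 3549.2*I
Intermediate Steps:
Q = -1 (Q = -(1 + 6)/7 = -1/7*7 = -1)
E(L) = L**(3/2)
Y(m) = sqrt(m - I) (Y(m) = sqrt(m + (-1)**(3/2)) = sqrt(m - I))
(145*Y(10))*155 = (145*sqrt(10 - I))*155 = 22475*sqrt(10 - I)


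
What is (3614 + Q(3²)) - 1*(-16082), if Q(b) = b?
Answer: 19705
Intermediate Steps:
(3614 + Q(3²)) - 1*(-16082) = (3614 + 3²) - 1*(-16082) = (3614 + 9) + 16082 = 3623 + 16082 = 19705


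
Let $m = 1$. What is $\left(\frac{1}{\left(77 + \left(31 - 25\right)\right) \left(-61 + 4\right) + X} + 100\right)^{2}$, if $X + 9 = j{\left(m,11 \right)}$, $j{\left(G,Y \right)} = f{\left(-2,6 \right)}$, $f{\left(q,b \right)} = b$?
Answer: $\frac{224106613201}{22410756} \approx 10000.0$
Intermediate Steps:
$j{\left(G,Y \right)} = 6$
$X = -3$ ($X = -9 + 6 = -3$)
$\left(\frac{1}{\left(77 + \left(31 - 25\right)\right) \left(-61 + 4\right) + X} + 100\right)^{2} = \left(\frac{1}{\left(77 + \left(31 - 25\right)\right) \left(-61 + 4\right) - 3} + 100\right)^{2} = \left(\frac{1}{\left(77 + 6\right) \left(-57\right) - 3} + 100\right)^{2} = \left(\frac{1}{83 \left(-57\right) - 3} + 100\right)^{2} = \left(\frac{1}{-4731 - 3} + 100\right)^{2} = \left(\frac{1}{-4734} + 100\right)^{2} = \left(- \frac{1}{4734} + 100\right)^{2} = \left(\frac{473399}{4734}\right)^{2} = \frac{224106613201}{22410756}$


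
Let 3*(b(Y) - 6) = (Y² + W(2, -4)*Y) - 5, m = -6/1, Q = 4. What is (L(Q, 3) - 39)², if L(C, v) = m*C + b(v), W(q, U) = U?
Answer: 32041/9 ≈ 3560.1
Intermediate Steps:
m = -6 (m = -6*1 = -6)
b(Y) = 13/3 - 4*Y/3 + Y²/3 (b(Y) = 6 + ((Y² - 4*Y) - 5)/3 = 6 + (-5 + Y² - 4*Y)/3 = 6 + (-5/3 - 4*Y/3 + Y²/3) = 13/3 - 4*Y/3 + Y²/3)
L(C, v) = 13/3 - 6*C - 4*v/3 + v²/3 (L(C, v) = -6*C + (13/3 - 4*v/3 + v²/3) = 13/3 - 6*C - 4*v/3 + v²/3)
(L(Q, 3) - 39)² = ((13/3 - 6*4 - 4/3*3 + (⅓)*3²) - 39)² = ((13/3 - 24 - 4 + (⅓)*9) - 39)² = ((13/3 - 24 - 4 + 3) - 39)² = (-62/3 - 39)² = (-179/3)² = 32041/9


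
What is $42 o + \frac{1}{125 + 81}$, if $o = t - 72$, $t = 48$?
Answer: $- \frac{207647}{206} \approx -1008.0$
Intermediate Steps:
$o = -24$ ($o = 48 - 72 = -24$)
$42 o + \frac{1}{125 + 81} = 42 \left(-24\right) + \frac{1}{125 + 81} = -1008 + \frac{1}{206} = - \frac{207647}{206}$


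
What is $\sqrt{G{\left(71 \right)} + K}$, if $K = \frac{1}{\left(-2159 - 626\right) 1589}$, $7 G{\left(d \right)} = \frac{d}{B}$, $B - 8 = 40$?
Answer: $\frac{11 \sqrt{4924860372915}}{53104380} \approx 0.45968$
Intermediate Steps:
$B = 48$ ($B = 8 + 40 = 48$)
$G{\left(d \right)} = \frac{d}{336}$ ($G{\left(d \right)} = \frac{d \frac{1}{48}}{7} = \frac{\frac{1}{48} d}{7} = \frac{d}{336}$)
$K = - \frac{1}{4425365}$ ($K = \frac{1}{-2785} \cdot \frac{1}{1589} = \left(- \frac{1}{2785}\right) \frac{1}{1589} = - \frac{1}{4425365} \approx -2.2597 \cdot 10^{-7}$)
$\sqrt{G{\left(71 \right)} + K} = \sqrt{\frac{1}{336} \cdot 71 - \frac{1}{4425365}} = \sqrt{\frac{71}{336} - \frac{1}{4425365}} = \sqrt{\frac{44885797}{212417520}} = \frac{11 \sqrt{4924860372915}}{53104380}$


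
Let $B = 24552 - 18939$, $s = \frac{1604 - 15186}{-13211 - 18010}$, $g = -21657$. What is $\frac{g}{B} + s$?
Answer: $- \frac{199972477}{58414491} \approx -3.4233$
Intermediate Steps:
$s = \frac{13582}{31221}$ ($s = - \frac{13582}{-31221} = \left(-13582\right) \left(- \frac{1}{31221}\right) = \frac{13582}{31221} \approx 0.43503$)
$B = 5613$
$\frac{g}{B} + s = - \frac{21657}{5613} + \frac{13582}{31221} = \left(-21657\right) \frac{1}{5613} + \frac{13582}{31221} = - \frac{7219}{1871} + \frac{13582}{31221} = - \frac{199972477}{58414491}$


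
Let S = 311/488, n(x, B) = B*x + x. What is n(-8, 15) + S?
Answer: -62153/488 ≈ -127.36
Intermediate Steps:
n(x, B) = x + B*x
S = 311/488 (S = 311*(1/488) = 311/488 ≈ 0.63729)
n(-8, 15) + S = -8*(1 + 15) + 311/488 = -8*16 + 311/488 = -128 + 311/488 = -62153/488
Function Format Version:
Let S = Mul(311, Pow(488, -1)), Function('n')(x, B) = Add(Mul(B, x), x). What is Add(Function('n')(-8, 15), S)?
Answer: Rational(-62153, 488) ≈ -127.36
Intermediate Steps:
Function('n')(x, B) = Add(x, Mul(B, x))
S = Rational(311, 488) (S = Mul(311, Rational(1, 488)) = Rational(311, 488) ≈ 0.63729)
Add(Function('n')(-8, 15), S) = Add(Mul(-8, Add(1, 15)), Rational(311, 488)) = Add(Mul(-8, 16), Rational(311, 488)) = Add(-128, Rational(311, 488)) = Rational(-62153, 488)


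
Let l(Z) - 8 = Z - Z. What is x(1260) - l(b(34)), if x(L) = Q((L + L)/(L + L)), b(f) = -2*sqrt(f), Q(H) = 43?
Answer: 35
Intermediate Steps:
x(L) = 43
l(Z) = 8 (l(Z) = 8 + (Z - Z) = 8 + 0 = 8)
x(1260) - l(b(34)) = 43 - 1*8 = 43 - 8 = 35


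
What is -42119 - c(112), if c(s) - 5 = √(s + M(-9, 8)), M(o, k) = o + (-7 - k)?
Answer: -42124 - 2*√22 ≈ -42133.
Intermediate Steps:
M(o, k) = -7 + o - k
c(s) = 5 + √(-24 + s) (c(s) = 5 + √(s + (-7 - 9 - 1*8)) = 5 + √(s + (-7 - 9 - 8)) = 5 + √(s - 24) = 5 + √(-24 + s))
-42119 - c(112) = -42119 - (5 + √(-24 + 112)) = -42119 - (5 + √88) = -42119 - (5 + 2*√22) = -42119 + (-5 - 2*√22) = -42124 - 2*√22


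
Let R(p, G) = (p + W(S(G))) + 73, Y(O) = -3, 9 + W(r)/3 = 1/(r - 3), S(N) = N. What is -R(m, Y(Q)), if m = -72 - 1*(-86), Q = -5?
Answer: -119/2 ≈ -59.500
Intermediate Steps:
W(r) = -27 + 3/(-3 + r) (W(r) = -27 + 3/(r - 3) = -27 + 3/(-3 + r))
m = 14 (m = -72 + 86 = 14)
R(p, G) = 73 + p + 3*(28 - 9*G)/(-3 + G) (R(p, G) = (p + 3*(28 - 9*G)/(-3 + G)) + 73 = 73 + p + 3*(28 - 9*G)/(-3 + G))
-R(m, Y(Q)) = -(84 - 27*(-3) + (-3 - 3)*(73 + 14))/(-3 - 3) = -(84 + 81 - 6*87)/(-6) = -(-1)*(84 + 81 - 522)/6 = -(-1)*(-357)/6 = -1*119/2 = -119/2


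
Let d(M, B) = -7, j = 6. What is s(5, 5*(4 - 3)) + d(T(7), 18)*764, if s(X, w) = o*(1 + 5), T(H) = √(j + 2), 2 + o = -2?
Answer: -5372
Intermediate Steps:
o = -4 (o = -2 - 2 = -4)
T(H) = 2*√2 (T(H) = √(6 + 2) = √8 = 2*√2)
s(X, w) = -24 (s(X, w) = -4*(1 + 5) = -4*6 = -24)
s(5, 5*(4 - 3)) + d(T(7), 18)*764 = -24 - 7*764 = -24 - 5348 = -5372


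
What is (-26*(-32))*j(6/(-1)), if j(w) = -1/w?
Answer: 416/3 ≈ 138.67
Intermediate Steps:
(-26*(-32))*j(6/(-1)) = (-26*(-32))*(-1/(6/(-1))) = 832*(-1/(6*(-1))) = 832*(-1/(-6)) = 832*(-1*(-1/6)) = 832*(1/6) = 416/3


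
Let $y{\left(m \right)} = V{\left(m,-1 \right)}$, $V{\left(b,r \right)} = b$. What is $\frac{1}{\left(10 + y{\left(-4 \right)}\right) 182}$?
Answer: $\frac{1}{1092} \approx 0.00091575$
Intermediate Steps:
$y{\left(m \right)} = m$
$\frac{1}{\left(10 + y{\left(-4 \right)}\right) 182} = \frac{1}{\left(10 - 4\right) 182} = \frac{1}{6 \cdot 182} = \frac{1}{1092}$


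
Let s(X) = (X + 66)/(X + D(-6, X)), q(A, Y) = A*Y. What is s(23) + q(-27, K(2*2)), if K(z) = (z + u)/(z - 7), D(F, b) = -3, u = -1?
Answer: 629/20 ≈ 31.450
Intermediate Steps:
K(z) = (-1 + z)/(-7 + z) (K(z) = (z - 1)/(z - 7) = (-1 + z)/(-7 + z))
s(X) = (66 + X)/(-3 + X) (s(X) = (X + 66)/(X - 3) = (66 + X)/(-3 + X))
s(23) + q(-27, K(2*2)) = (66 + 23)/(-3 + 23) - 27*(-1 + 2*2)/(-7 + 2*2) = 89/20 - 27*(-1 + 4)/(-7 + 4) = (1/20)*89 - 27*3/(-3) = 89/20 - (-9)*3 = 89/20 - 27*(-1) = 89/20 + 27 = 629/20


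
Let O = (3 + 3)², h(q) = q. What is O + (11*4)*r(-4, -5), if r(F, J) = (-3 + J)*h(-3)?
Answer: 1092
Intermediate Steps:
O = 36 (O = 6² = 36)
r(F, J) = 9 - 3*J (r(F, J) = (-3 + J)*(-3) = 9 - 3*J)
O + (11*4)*r(-4, -5) = 36 + (11*4)*(9 - 3*(-5)) = 36 + 44*(9 + 15) = 36 + 44*24 = 36 + 1056 = 1092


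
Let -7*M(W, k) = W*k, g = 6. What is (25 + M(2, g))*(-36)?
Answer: -5868/7 ≈ -838.29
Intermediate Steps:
M(W, k) = -W*k/7
(25 + M(2, g))*(-36) = (25 - ⅐*2*6)*(-36) = (25 - 12/7)*(-36) = (163/7)*(-36) = -5868/7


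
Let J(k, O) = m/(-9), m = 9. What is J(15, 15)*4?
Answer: -4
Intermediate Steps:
J(k, O) = -1 (J(k, O) = 9/(-9) = 9*(-⅑) = -1)
J(15, 15)*4 = -1*4 = -4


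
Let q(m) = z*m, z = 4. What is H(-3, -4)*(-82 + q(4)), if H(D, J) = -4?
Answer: 264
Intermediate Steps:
q(m) = 4*m
H(-3, -4)*(-82 + q(4)) = -4*(-82 + 4*4) = -4*(-82 + 16) = -4*(-66) = 264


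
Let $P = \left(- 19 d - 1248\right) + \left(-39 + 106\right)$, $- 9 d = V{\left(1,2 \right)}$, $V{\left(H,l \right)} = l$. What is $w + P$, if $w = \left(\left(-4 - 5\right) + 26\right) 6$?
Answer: $- \frac{9673}{9} \approx -1074.8$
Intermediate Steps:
$d = - \frac{2}{9}$ ($d = \left(- \frac{1}{9}\right) 2 = - \frac{2}{9} \approx -0.22222$)
$w = 102$ ($w = \left(-9 + 26\right) 6 = 17 \cdot 6 = 102$)
$P = - \frac{10591}{9}$ ($P = \left(\left(-19\right) \left(- \frac{2}{9}\right) - 1248\right) + \left(-39 + 106\right) = \left(\frac{38}{9} - 1248\right) + 67 = - \frac{11194}{9} + 67 = - \frac{10591}{9} \approx -1176.8$)
$w + P = 102 - \frac{10591}{9} = - \frac{9673}{9}$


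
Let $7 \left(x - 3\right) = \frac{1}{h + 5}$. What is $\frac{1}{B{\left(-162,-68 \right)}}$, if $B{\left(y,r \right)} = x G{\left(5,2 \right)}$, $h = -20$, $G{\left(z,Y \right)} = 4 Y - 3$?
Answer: $\frac{21}{314} \approx 0.066879$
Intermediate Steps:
$G{\left(z,Y \right)} = -3 + 4 Y$
$x = \frac{314}{105}$ ($x = 3 + \frac{1}{7 \left(-20 + 5\right)} = 3 + \frac{1}{7 \left(-15\right)} = 3 + \frac{1}{7} \left(- \frac{1}{15}\right) = 3 - \frac{1}{105} = \frac{314}{105} \approx 2.9905$)
$B{\left(y,r \right)} = \frac{314}{21}$ ($B{\left(y,r \right)} = \frac{314 \left(-3 + 4 \cdot 2\right)}{105} = \frac{314 \left(-3 + 8\right)}{105} = \frac{314}{105} \cdot 5 = \frac{314}{21}$)
$\frac{1}{B{\left(-162,-68 \right)}} = \frac{1}{\frac{314}{21}} = \frac{21}{314}$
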